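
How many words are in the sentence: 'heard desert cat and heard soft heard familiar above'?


Counting words by splitting on spaces:
  Word 1: 'heard'
  Word 2: 'desert'
  Word 3: 'cat'
  Word 4: 'and'
  Word 5: 'heard'
  Word 6: 'soft'
  Word 7: 'heard'
  Word 8: 'familiar'
  Word 9: 'above'
Total words: 9

9


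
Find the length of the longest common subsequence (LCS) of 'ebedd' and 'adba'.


DP table for LCS of 'ebedd' and 'adba':
       a  d  b  a
    0  0  0  0  0
  e 0  0  0  0  0
  b 0  0  0  1  1
  e 0  0  0  1  1
  d 0  0  1  1  1
  d 0  0  1  1  1
LCS: 'b'
LCS length = 1

1


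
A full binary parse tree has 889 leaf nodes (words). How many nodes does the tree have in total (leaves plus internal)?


Leaf nodes (terminals): 889
Internal nodes = n - 1 = 889 - 1 = 888
Total = leaves + internal = 889 + 888 = 1777

1777


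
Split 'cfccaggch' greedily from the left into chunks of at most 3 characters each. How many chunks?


'cfccaggch' has 9 characters.
Chunking with max size 3:
  Chunk 1: 'cfc' (positions 0-2)
  Chunk 2: 'cag' (positions 3-5)
  Chunk 3: 'gch' (positions 6-8)
Total chunks: ceil(9 / 3) = 3

3


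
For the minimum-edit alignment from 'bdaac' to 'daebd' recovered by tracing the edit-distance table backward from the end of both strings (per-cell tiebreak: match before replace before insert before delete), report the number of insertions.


Edit distance = 4. Backtracking from cell (5, 5) with preference match > replace > insert > delete,
then listing the resulting alignment 'bdaac' -> 'daebd' left to right:
  Step 1: delete 'b'
  Step 2: keep 'd'
  Step 3: keep 'a'
  Step 4: insert 'e' [insertion #1]
  Step 5: replace a->b
  Step 6: replace c->d
Total insertions: 1

1


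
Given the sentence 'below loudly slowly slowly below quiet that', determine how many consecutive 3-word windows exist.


Word trigrams from [7] words:
  Trigram 1: (below loudly slowly)
  Trigram 2: (loudly slowly slowly)
  Trigram 3: (slowly slowly below)
  Trigram 4: (slowly below quiet)
  Trigram 5: (below quiet that)
Total word trigrams: 7 - 2 = 5

5


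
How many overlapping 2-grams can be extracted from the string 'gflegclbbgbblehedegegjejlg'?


String 'gflegclbbgbblehedegegjejlg' has length L = 26.
Number of overlapping n-grams = L - n + 1
Substituting: 26 - 2 + 1 = 25

25


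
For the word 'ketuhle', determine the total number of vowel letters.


Scanning each character of 'ketuhle':
  Position 1: 'k' -> consonant (running count: 0)
  Position 2: 'e' -> vowel (running count: 1)
  Position 3: 't' -> consonant (running count: 1)
  Position 4: 'u' -> vowel (running count: 2)
  Position 5: 'h' -> consonant (running count: 2)
  Position 6: 'l' -> consonant (running count: 2)
  Position 7: 'e' -> vowel (running count: 3)
Total vowels: 3

3


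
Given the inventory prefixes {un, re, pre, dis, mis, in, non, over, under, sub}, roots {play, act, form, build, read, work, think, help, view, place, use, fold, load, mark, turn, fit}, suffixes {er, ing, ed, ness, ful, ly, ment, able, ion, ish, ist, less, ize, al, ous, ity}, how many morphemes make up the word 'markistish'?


Segmenting 'markistish' against the inventory:
  'mark' -> root (morpheme 1)
  'ist' -> suffix (morpheme 2)
  'ish' -> suffix (morpheme 3)
Total morphemes: 3

3


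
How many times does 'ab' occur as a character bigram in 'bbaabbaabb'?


Scanning 'bbaabbaabb' for bigram 'ab':
  Position 0: 'bb' -> no
  Position 1: 'ba' -> no
  Position 2: 'aa' -> no
  Position 3: 'ab' -> MATCH
  Position 4: 'bb' -> no
  Position 5: 'ba' -> no
  Position 6: 'aa' -> no
  Position 7: 'ab' -> MATCH
  Position 8: 'bb' -> no
Total matches: 2

2


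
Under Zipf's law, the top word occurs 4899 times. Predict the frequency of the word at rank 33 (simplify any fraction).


Zipf's law: freq(rank) = f1 / rank
f1 = 4899, rank = 33
freq = 4899 / 33
GCD(4899, 33) = 3
Simplified: 1633/11

1633/11


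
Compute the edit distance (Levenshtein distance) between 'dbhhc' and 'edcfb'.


Building DP table for s1='dbhhc' (len 5) and s2='edcfb' (len 5):
       e  d  c  f  b
    0  1  2  3  4  5
  d 1  1  1  2  3  4
  b 2  2  2  2  3  3
  h 3  3  3  3  3  4
  h 4  4  4  4  4  4
  c 5  5  5  4  5  5
Edit distance = dp[5][5] = 5

5


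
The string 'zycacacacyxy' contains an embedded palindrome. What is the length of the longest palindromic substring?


Scanning 'zycacacacyxy' for palindromic substrings.
Substring at positions 1-9: 'ycacacacy'.
Check: reverse('ycacacacy') = 'ycacacacy' -> palindrome confirmed.
Neighbouring characters ('z' / 'x') break symmetry, so it cannot extend further.
No longer palindromic substring exists; longest length = 9

9


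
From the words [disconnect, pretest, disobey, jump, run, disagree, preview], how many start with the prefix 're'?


Checking each word for prefix 're':
  'disconnect' -> no (count: 0)
  'pretest' -> no (count: 0)
  'disobey' -> no (count: 0)
  'jump' -> no (count: 0)
  'run' -> no (count: 0)
  'disagree' -> no (count: 0)
  'preview' -> no (count: 0)
Total with prefix 're': 0

0


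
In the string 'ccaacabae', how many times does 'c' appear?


Scanning 'ccaacabae' for 'c':
  Position 0: 'c' -> MATCH (count: 1)
  Position 1: 'c' -> MATCH (count: 2)
  Position 4: 'c' -> MATCH (count: 3)
Total occurrences of 'c': 3

3


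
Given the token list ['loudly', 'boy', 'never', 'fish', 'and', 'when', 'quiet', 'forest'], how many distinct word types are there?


Listing all tokens and tracking unique types:
  Token 1: 'loudly' -> NEW (unique so far: 1)
  Token 2: 'boy' -> NEW (unique so far: 2)
  Token 3: 'never' -> NEW (unique so far: 3)
  Token 4: 'fish' -> NEW (unique so far: 4)
  Token 5: 'and' -> NEW (unique so far: 5)
  Token 6: 'when' -> NEW (unique so far: 6)
  Token 7: 'quiet' -> NEW (unique so far: 7)
  Token 8: 'forest' -> NEW (unique so far: 8)
Unique types: ('and', 'boy', 'fish', 'forest', 'loudly', 'never', 'quiet', 'when')
Vocabulary size: 8

8


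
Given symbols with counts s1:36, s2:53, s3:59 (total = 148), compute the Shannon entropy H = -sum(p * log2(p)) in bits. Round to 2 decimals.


Computing entropy H = -sum(p_i * log2(p_i)):
  s1: p = 36/148 = 0.2432, -p*log2(p) = 0.4961
  s2: p = 53/148 = 0.3581, -p*log2(p) = 0.5305
  s3: p = 59/148 = 0.3986, -p*log2(p) = 0.5289
H = sum of terms = 1.5555
Rounded to 2 decimals: 1.56

1.56


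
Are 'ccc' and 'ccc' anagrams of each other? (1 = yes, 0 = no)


Sort characters of 'ccc': 'ccc'
Sort characters of 'ccc': 'ccc'
Sorted forms match -> they ARE anagrams
Result: 1

1


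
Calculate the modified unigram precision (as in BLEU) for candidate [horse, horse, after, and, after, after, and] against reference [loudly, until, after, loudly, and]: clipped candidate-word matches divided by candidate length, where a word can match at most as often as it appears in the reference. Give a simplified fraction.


Reference word counts: {'after': 1, 'and': 1, 'loudly': 2, 'until': 1}
Checking each candidate word (with clipping):
  'horse' -> not in reference -> no match (matches: 0)
  'horse' -> not in reference -> no match (matches: 0)
  'after' -> in reference (ref count 1, used 1/1) -> match (matches: 1)
  'and' -> in reference (ref count 1, used 1/1) -> match (matches: 2)
  'after' -> ref count 1 already used up (1/1) -> clipped, no match (matches: 2)
  'after' -> ref count 1 already used up (1/1) -> clipped, no match (matches: 2)
  'and' -> ref count 1 already used up (1/1) -> clipped, no match (matches: 2)
Clipped matches: 2, Candidate length: 7
Precision = 2/7

2/7


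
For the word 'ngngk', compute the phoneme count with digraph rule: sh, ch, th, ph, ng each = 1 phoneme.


Parsing 'ngngk' greedily, digraphs first:
  'ng' -> digraph (1 consonant phoneme) (phonemes so far: 1)
  'ng' -> digraph (1 consonant phoneme) (phonemes so far: 2)
  'k' -> consonant phoneme (phonemes so far: 3)
Total phonemes: 3

3


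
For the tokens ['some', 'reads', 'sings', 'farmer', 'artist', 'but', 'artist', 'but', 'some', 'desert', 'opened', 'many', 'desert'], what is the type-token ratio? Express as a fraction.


Tokens: 13
Unique types: ('artist', 'but', 'desert', 'farmer', 'many', 'opened', 'reads', 'sings', 'some') = 9
TTR = 9/13
Already in lowest terms.

9/13


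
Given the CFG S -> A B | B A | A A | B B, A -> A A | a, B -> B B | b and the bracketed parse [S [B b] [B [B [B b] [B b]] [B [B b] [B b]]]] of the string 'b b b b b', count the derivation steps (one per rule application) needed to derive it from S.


Every bracketed nonterminal node [X ...] in the tree is produced by exactly one rule application.
Reading the tree off as a leftmost derivation:
  Step 1: S  =>  B B   (applied S -> B B)
  Step 2: B B  =>  b B   (applied B -> b)
  Step 3: b B  =>  b B B   (applied B -> B B)
  Step 4: b B B  =>  b B B B   (applied B -> B B)
  Step 5: b B B B  =>  b b B B   (applied B -> b)
  Step 6: b b B B  =>  b b b B   (applied B -> b)
  Step 7: b b b B  =>  b b b B B   (applied B -> B B)
  Step 8: b b b B B  =>  b b b b B   (applied B -> b)
  Step 9: b b b b B  =>  b b b b b   (applied B -> b)
Final yield: b b b b b
Total rewrite steps: 9

9


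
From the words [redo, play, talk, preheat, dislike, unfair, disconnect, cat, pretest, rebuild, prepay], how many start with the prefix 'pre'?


Checking each word for prefix 'pre':
  'redo' -> no (count: 0)
  'play' -> no (count: 0)
  'talk' -> no (count: 0)
  'preheat' -> YES, starts with 'pre' (count: 1)
  'dislike' -> no (count: 1)
  'unfair' -> no (count: 1)
  'disconnect' -> no (count: 1)
  'cat' -> no (count: 1)
  'pretest' -> YES, starts with 'pre' (count: 2)
  'rebuild' -> no (count: 2)
  'prepay' -> YES, starts with 'pre' (count: 3)
Total with prefix 'pre': 3

3


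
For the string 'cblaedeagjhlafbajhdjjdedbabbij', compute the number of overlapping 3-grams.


String 'cblaedeagjhlafbajhdjjdedbabbij' has length L = 30.
Number of overlapping n-grams = L - n + 1
Substituting: 30 - 3 + 1 = 28

28


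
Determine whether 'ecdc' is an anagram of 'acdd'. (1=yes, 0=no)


Sort characters of 'ecdc': 'ccde'
Sort characters of 'acdd': 'acdd'
Sorted forms differ -> they are NOT anagrams
Result: 0

0


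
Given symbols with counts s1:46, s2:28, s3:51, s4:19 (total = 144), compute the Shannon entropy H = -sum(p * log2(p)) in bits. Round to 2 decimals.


Computing entropy H = -sum(p_i * log2(p_i)):
  s1: p = 46/144 = 0.3194, -p*log2(p) = 0.5259
  s2: p = 28/144 = 0.1944, -p*log2(p) = 0.4594
  s3: p = 51/144 = 0.3542, -p*log2(p) = 0.5304
  s4: p = 19/144 = 0.1319, -p*log2(p) = 0.3855
H = sum of terms = 1.9012
Rounded to 2 decimals: 1.90

1.90


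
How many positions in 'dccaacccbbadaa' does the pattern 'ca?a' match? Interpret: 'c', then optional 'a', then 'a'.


Pattern: ca?a means 'c', then optional 'a', then 'a'.
Scanning 'dccaacccbbadaa' position-by-position:
  Pos 0: window 'dcc' -> no
  Pos 1: window 'cca' -> no
  Pos 2: window 'caa' -> MATCH
  Pos 3: window 'aac' -> no
  Pos 4: window 'acc' -> no
  Pos 5: window 'ccc' -> no
  Pos 6: window 'ccb' -> no
  Pos 7: window 'cbb' -> no
  Pos 8: window 'bba' -> no
  Pos 9: window 'bad' -> no
  Pos 10: window 'ada' -> no
  Pos 11: window 'daa' -> no
  Pos 12: window 'aa' -> no
  Pos 13: window 'a' -> no
Total matches: 1

1


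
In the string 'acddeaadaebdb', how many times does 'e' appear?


Scanning 'acddeaadaebdb' for 'e':
  Position 4: 'e' -> MATCH (count: 1)
  Position 9: 'e' -> MATCH (count: 2)
Total occurrences of 'e': 2

2


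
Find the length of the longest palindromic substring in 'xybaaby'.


Scanning 'xybaaby' for palindromic substrings.
Substring at positions 1-6: 'ybaaby'.
Check: reverse('ybaaby') = 'ybaaby' -> palindrome confirmed.
Neighbouring characters ('x' / '-') break symmetry, so it cannot extend further.
No longer palindromic substring exists; longest length = 6

6


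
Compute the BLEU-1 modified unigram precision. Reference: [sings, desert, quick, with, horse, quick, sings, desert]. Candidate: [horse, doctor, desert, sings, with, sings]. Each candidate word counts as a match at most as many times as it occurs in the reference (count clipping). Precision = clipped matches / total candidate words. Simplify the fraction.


Reference word counts: {'desert': 2, 'horse': 1, 'quick': 2, 'sings': 2, 'with': 1}
Checking each candidate word (with clipping):
  'horse' -> in reference (ref count 1, used 1/1) -> match (matches: 1)
  'doctor' -> not in reference -> no match (matches: 1)
  'desert' -> in reference (ref count 2, used 1/2) -> match (matches: 2)
  'sings' -> in reference (ref count 2, used 1/2) -> match (matches: 3)
  'with' -> in reference (ref count 1, used 1/1) -> match (matches: 4)
  'sings' -> in reference (ref count 2, used 2/2) -> match (matches: 5)
Clipped matches: 5, Candidate length: 6
Precision = 5/6

5/6


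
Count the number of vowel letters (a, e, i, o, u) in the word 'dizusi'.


Scanning each character of 'dizusi':
  Position 1: 'd' -> consonant (running count: 0)
  Position 2: 'i' -> vowel (running count: 1)
  Position 3: 'z' -> consonant (running count: 1)
  Position 4: 'u' -> vowel (running count: 2)
  Position 5: 's' -> consonant (running count: 2)
  Position 6: 'i' -> vowel (running count: 3)
Total vowels: 3

3


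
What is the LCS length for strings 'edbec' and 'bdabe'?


DP table for LCS of 'edbec' and 'bdabe':
       b  d  a  b  e
    0  0  0  0  0  0
  e 0  0  0  0  0  1
  d 0  0  1  1  1  1
  b 0  1  1  1  2  2
  e 0  1  1  1  2  3
  c 0  1  1  1  2  3
LCS: 'dbe'
LCS length = 3

3


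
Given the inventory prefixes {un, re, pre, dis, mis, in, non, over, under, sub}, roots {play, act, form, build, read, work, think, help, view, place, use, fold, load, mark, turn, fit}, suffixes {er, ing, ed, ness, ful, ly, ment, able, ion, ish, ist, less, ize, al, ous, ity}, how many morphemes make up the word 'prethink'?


Segmenting 'prethink' against the inventory:
  'pre' -> prefix (morpheme 1)
  'think' -> root (morpheme 2)
Total morphemes: 2

2


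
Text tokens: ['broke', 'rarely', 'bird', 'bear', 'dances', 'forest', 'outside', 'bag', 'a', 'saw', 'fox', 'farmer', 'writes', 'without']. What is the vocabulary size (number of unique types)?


Listing all tokens and tracking unique types:
  Token 1: 'broke' -> NEW (unique so far: 1)
  Token 2: 'rarely' -> NEW (unique so far: 2)
  Token 3: 'bird' -> NEW (unique so far: 3)
  Token 4: 'bear' -> NEW (unique so far: 4)
  Token 5: 'dances' -> NEW (unique so far: 5)
  Token 6: 'forest' -> NEW (unique so far: 6)
  Token 7: 'outside' -> NEW (unique so far: 7)
  Token 8: 'bag' -> NEW (unique so far: 8)
  Token 9: 'a' -> NEW (unique so far: 9)
  Token 10: 'saw' -> NEW (unique so far: 10)
  Token 11: 'fox' -> NEW (unique so far: 11)
  Token 12: 'farmer' -> NEW (unique so far: 12)
  Token 13: 'writes' -> NEW (unique so far: 13)
  Token 14: 'without' -> NEW (unique so far: 14)
Unique types: ('a', 'bag', 'bear', 'bird', 'broke', 'dances', 'farmer', 'forest', 'fox', 'outside', 'rarely', 'saw', 'without', 'writes')
Vocabulary size: 14

14


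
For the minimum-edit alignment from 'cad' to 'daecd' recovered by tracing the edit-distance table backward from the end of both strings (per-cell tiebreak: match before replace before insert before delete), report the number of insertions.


Edit distance = 3. Backtracking from cell (3, 5) with preference match > replace > insert > delete,
then listing the resulting alignment 'cad' -> 'daecd' left to right:
  Step 1: replace c->d
  Step 2: keep 'a'
  Step 3: insert 'e' [insertion #1]
  Step 4: insert 'c' [insertion #2]
  Step 5: keep 'd'
Total insertions: 2

2


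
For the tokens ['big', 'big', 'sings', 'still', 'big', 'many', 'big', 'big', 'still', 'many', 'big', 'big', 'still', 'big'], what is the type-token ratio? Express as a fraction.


Tokens: 14
Unique types: ('big', 'many', 'sings', 'still') = 4
TTR = 4/14
Simplify: divide both by 2 -> 2/7
TTR = 2/7

2/7


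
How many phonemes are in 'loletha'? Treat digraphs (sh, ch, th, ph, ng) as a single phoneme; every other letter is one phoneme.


Parsing 'loletha' greedily, digraphs first:
  'l' -> consonant phoneme (phonemes so far: 1)
  'o' -> vowel phoneme (phonemes so far: 2)
  'l' -> consonant phoneme (phonemes so far: 3)
  'e' -> vowel phoneme (phonemes so far: 4)
  'th' -> digraph (1 consonant phoneme) (phonemes so far: 5)
  'a' -> vowel phoneme (phonemes so far: 6)
Total phonemes: 6

6


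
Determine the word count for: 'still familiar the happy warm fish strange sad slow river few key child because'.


Counting words by splitting on spaces:
  Word 1: 'still'
  Word 2: 'familiar'
  Word 3: 'the'
  Word 4: 'happy'
  Word 5: 'warm'
  Word 6: 'fish'
  Word 7: 'strange'
  Word 8: 'sad'
  Word 9: 'slow'
  Word 10: 'river'
  Word 11: 'few'
  Word 12: 'key'
  Word 13: 'child'
  Word 14: 'because'
Total words: 14

14


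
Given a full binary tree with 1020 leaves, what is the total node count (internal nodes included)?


Leaf nodes (terminals): 1020
Internal nodes = n - 1 = 1020 - 1 = 1019
Total = leaves + internal = 1020 + 1019 = 2039

2039


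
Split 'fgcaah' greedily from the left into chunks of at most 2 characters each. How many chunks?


'fgcaah' has 6 characters.
Chunking with max size 2:
  Chunk 1: 'fg' (positions 0-1)
  Chunk 2: 'ca' (positions 2-3)
  Chunk 3: 'ah' (positions 4-5)
Total chunks: ceil(6 / 2) = 3

3


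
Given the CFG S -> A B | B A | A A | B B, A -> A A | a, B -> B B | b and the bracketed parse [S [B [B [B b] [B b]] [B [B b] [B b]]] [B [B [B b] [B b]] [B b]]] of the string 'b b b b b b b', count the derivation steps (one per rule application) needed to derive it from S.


Every bracketed nonterminal node [X ...] in the tree is produced by exactly one rule application.
Reading the tree off as a leftmost derivation:
  Step 1: S  =>  B B   (applied S -> B B)
  Step 2: B B  =>  B B B   (applied B -> B B)
  Step 3: B B B  =>  B B B B   (applied B -> B B)
  Step 4: B B B B  =>  b B B B   (applied B -> b)
  Step 5: b B B B  =>  b b B B   (applied B -> b)
  Step 6: b b B B  =>  b b B B B   (applied B -> B B)
  Step 7: b b B B B  =>  b b b B B   (applied B -> b)
  Step 8: b b b B B  =>  b b b b B   (applied B -> b)
  Step 9: b b b b B  =>  b b b b B B   (applied B -> B B)
  Step 10: b b b b B B  =>  b b b b B B B   (applied B -> B B)
  Step 11: b b b b B B B  =>  b b b b b B B   (applied B -> b)
  Step 12: b b b b b B B  =>  b b b b b b B   (applied B -> b)
  Step 13: b b b b b b B  =>  b b b b b b b   (applied B -> b)
Final yield: b b b b b b b
Total rewrite steps: 13

13


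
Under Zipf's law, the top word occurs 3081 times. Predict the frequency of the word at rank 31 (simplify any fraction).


Zipf's law: freq(rank) = f1 / rank
f1 = 3081, rank = 31
freq = 3081 / 31
GCD(3081, 31) = 1
Simplified: 3081/31

3081/31


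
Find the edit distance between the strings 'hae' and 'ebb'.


Building DP table for s1='hae' (len 3) and s2='ebb' (len 3):
       e  b  b
    0  1  2  3
  h 1  1  2  3
  a 2  2  2  3
  e 3  2  3  3
Edit distance = dp[3][3] = 3

3


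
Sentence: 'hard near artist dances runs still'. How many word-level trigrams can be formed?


Word trigrams from [6] words:
  Trigram 1: (hard near artist)
  Trigram 2: (near artist dances)
  Trigram 3: (artist dances runs)
  Trigram 4: (dances runs still)
Total word trigrams: 6 - 2 = 4

4


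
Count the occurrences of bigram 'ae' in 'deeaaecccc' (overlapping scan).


Scanning 'deeaaecccc' for bigram 'ae':
  Position 0: 'de' -> no
  Position 1: 'ee' -> no
  Position 2: 'ea' -> no
  Position 3: 'aa' -> no
  Position 4: 'ae' -> MATCH
  Position 5: 'ec' -> no
  Position 6: 'cc' -> no
  Position 7: 'cc' -> no
  Position 8: 'cc' -> no
Total matches: 1

1


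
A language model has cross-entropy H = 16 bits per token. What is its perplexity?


Perplexity formula: PP = 2^H
H = 16
PP = 2^16
PP = 2^16 = 65536

65536


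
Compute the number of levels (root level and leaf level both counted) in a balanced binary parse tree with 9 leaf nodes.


In a balanced binary tree with n leaves the deepest leaf is ceil(log2(n)) edges below the root,
so counting node levels inclusive of root and leaves gives ceil(log2(n)) + 1 levels.
log2(9) = 3.1699
ceil(3.1699) = 4
levels = 4 + 1 = 5

5


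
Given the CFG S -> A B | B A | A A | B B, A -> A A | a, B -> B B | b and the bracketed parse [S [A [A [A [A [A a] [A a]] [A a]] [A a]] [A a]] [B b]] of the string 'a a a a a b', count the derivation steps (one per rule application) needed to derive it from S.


Every bracketed nonterminal node [X ...] in the tree is produced by exactly one rule application.
Reading the tree off as a leftmost derivation:
  Step 1: S  =>  A B   (applied S -> A B)
  Step 2: A B  =>  A A B   (applied A -> A A)
  Step 3: A A B  =>  A A A B   (applied A -> A A)
  Step 4: A A A B  =>  A A A A B   (applied A -> A A)
  Step 5: A A A A B  =>  A A A A A B   (applied A -> A A)
  Step 6: A A A A A B  =>  a A A A A B   (applied A -> a)
  Step 7: a A A A A B  =>  a a A A A B   (applied A -> a)
  Step 8: a a A A A B  =>  a a a A A B   (applied A -> a)
  Step 9: a a a A A B  =>  a a a a A B   (applied A -> a)
  Step 10: a a a a A B  =>  a a a a a B   (applied A -> a)
  Step 11: a a a a a B  =>  a a a a a b   (applied B -> b)
Final yield: a a a a a b
Total rewrite steps: 11

11


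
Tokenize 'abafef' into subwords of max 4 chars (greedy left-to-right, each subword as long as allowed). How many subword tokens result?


'abafef' has 6 characters.
Chunking with max size 4:
  Chunk 1: 'abaf' (positions 0-3)
  Chunk 2: 'ef' (positions 4-5)
Total chunks: ceil(6 / 4) = 2

2


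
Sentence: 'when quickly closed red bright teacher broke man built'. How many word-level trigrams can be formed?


Word trigrams from [9] words:
  Trigram 1: (when quickly closed)
  Trigram 2: (quickly closed red)
  Trigram 3: (closed red bright)
  Trigram 4: (red bright teacher)
  Trigram 5: (bright teacher broke)
  Trigram 6: (teacher broke man)
  Trigram 7: (broke man built)
Total word trigrams: 9 - 2 = 7

7


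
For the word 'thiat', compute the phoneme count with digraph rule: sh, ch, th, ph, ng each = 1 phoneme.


Parsing 'thiat' greedily, digraphs first:
  'th' -> digraph (1 consonant phoneme) (phonemes so far: 1)
  'i' -> vowel phoneme (phonemes so far: 2)
  'a' -> vowel phoneme (phonemes so far: 3)
  't' -> consonant phoneme (phonemes so far: 4)
Total phonemes: 4

4


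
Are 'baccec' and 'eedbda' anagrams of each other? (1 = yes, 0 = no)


Sort characters of 'baccec': 'abccce'
Sort characters of 'eedbda': 'abddee'
Sorted forms differ -> they are NOT anagrams
Result: 0

0


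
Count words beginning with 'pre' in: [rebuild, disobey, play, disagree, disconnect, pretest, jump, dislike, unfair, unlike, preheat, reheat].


Checking each word for prefix 'pre':
  'rebuild' -> no (count: 0)
  'disobey' -> no (count: 0)
  'play' -> no (count: 0)
  'disagree' -> no (count: 0)
  'disconnect' -> no (count: 0)
  'pretest' -> YES, starts with 'pre' (count: 1)
  'jump' -> no (count: 1)
  'dislike' -> no (count: 1)
  'unfair' -> no (count: 1)
  'unlike' -> no (count: 1)
  'preheat' -> YES, starts with 'pre' (count: 2)
  'reheat' -> no (count: 2)
Total with prefix 'pre': 2

2


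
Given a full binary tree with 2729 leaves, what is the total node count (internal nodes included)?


Leaf nodes (terminals): 2729
Internal nodes = n - 1 = 2729 - 1 = 2728
Total = leaves + internal = 2729 + 2728 = 5457

5457


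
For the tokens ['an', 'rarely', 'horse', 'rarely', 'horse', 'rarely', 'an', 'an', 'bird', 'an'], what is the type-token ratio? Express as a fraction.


Tokens: 10
Unique types: ('an', 'bird', 'horse', 'rarely') = 4
TTR = 4/10
Simplify: divide both by 2 -> 2/5
TTR = 2/5

2/5


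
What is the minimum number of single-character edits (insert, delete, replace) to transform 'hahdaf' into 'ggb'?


Building DP table for s1='hahdaf' (len 6) and s2='ggb' (len 3):
       g  g  b
    0  1  2  3
  h 1  1  2  3
  a 2  2  2  3
  h 3  3  3  3
  d 4  4  4  4
  a 5  5  5  5
  f 6  6  6  6
Edit distance = dp[6][3] = 6

6


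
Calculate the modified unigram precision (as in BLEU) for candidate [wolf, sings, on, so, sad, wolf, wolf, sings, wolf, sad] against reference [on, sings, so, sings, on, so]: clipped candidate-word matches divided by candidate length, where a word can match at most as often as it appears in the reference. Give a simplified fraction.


Reference word counts: {'on': 2, 'sings': 2, 'so': 2}
Checking each candidate word (with clipping):
  'wolf' -> not in reference -> no match (matches: 0)
  'sings' -> in reference (ref count 2, used 1/2) -> match (matches: 1)
  'on' -> in reference (ref count 2, used 1/2) -> match (matches: 2)
  'so' -> in reference (ref count 2, used 1/2) -> match (matches: 3)
  'sad' -> not in reference -> no match (matches: 3)
  'wolf' -> not in reference -> no match (matches: 3)
  'wolf' -> not in reference -> no match (matches: 3)
  'sings' -> in reference (ref count 2, used 2/2) -> match (matches: 4)
  'wolf' -> not in reference -> no match (matches: 4)
  'sad' -> not in reference -> no match (matches: 4)
Clipped matches: 4, Candidate length: 10
Precision = 4/10 = 2/5

2/5


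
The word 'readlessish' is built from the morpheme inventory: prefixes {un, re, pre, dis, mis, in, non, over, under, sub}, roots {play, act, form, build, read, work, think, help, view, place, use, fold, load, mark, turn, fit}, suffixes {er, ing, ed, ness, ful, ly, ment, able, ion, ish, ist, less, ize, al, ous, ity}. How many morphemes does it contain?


Segmenting 'readlessish' against the inventory:
  'read' -> root (morpheme 1)
  'less' -> suffix (morpheme 2)
  'ish' -> suffix (morpheme 3)
Total morphemes: 3

3


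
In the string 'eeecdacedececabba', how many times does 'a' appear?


Scanning 'eeecdacedececabba' for 'a':
  Position 5: 'a' -> MATCH (count: 1)
  Position 13: 'a' -> MATCH (count: 2)
  Position 16: 'a' -> MATCH (count: 3)
Total occurrences of 'a': 3

3


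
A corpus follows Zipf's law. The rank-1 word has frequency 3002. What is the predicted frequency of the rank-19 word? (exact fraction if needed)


Zipf's law: freq(rank) = f1 / rank
f1 = 3002, rank = 19
freq = 3002 / 19
= 158

158


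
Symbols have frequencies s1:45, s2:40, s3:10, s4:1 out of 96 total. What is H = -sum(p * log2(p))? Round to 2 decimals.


Computing entropy H = -sum(p_i * log2(p_i)):
  s1: p = 45/96 = 0.4688, -p*log2(p) = 0.5124
  s2: p = 40/96 = 0.4167, -p*log2(p) = 0.5263
  s3: p = 10/96 = 0.1042, -p*log2(p) = 0.3399
  s4: p = 1/96 = 0.0104, -p*log2(p) = 0.0686
H = sum of terms = 1.4472
Rounded to 2 decimals: 1.45

1.45


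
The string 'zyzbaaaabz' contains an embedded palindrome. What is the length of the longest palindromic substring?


Scanning 'zyzbaaaabz' for palindromic substrings.
Substring at positions 2-9: 'zbaaaabz'.
Check: reverse('zbaaaabz') = 'zbaaaabz' -> palindrome confirmed.
Neighbouring characters ('y' / '-') break symmetry, so it cannot extend further.
No longer palindromic substring exists; longest length = 8

8


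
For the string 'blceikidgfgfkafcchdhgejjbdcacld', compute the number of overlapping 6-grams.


String 'blceikidgfgfkafcchdhgejjbdcacld' has length L = 31.
Number of overlapping n-grams = L - n + 1
Substituting: 31 - 6 + 1 = 26

26


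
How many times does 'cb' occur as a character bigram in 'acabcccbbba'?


Scanning 'acabcccbbba' for bigram 'cb':
  Position 0: 'ac' -> no
  Position 1: 'ca' -> no
  Position 2: 'ab' -> no
  Position 3: 'bc' -> no
  Position 4: 'cc' -> no
  Position 5: 'cc' -> no
  Position 6: 'cb' -> MATCH
  Position 7: 'bb' -> no
  Position 8: 'bb' -> no
  Position 9: 'ba' -> no
Total matches: 1

1


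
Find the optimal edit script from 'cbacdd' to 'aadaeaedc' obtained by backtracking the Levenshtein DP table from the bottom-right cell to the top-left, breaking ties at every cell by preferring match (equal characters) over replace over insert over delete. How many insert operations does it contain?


Edit distance = 7. Backtracking from cell (6, 9) with preference match > replace > insert > delete,
then listing the resulting alignment 'cbacdd' -> 'aadaeaedc' left to right:
  Step 1: insert 'a' [insertion #1]
  Step 2: insert 'a' [insertion #2]
  Step 3: insert 'd' [insertion #3]
  Step 4: replace c->a
  Step 5: replace b->e
  Step 6: keep 'a'
  Step 7: replace c->e
  Step 8: keep 'd'
  Step 9: replace d->c
Total insertions: 3

3


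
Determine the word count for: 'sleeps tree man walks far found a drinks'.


Counting words by splitting on spaces:
  Word 1: 'sleeps'
  Word 2: 'tree'
  Word 3: 'man'
  Word 4: 'walks'
  Word 5: 'far'
  Word 6: 'found'
  Word 7: 'a'
  Word 8: 'drinks'
Total words: 8

8


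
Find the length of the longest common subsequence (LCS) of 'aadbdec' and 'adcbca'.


DP table for LCS of 'aadbdec' and 'adcbca':
       a  d  c  b  c  a
    0  0  0  0  0  0  0
  a 0  1  1  1  1  1  1
  a 0  1  1  1  1  1  2
  d 0  1  2  2  2  2  2
  b 0  1  2  2  3  3  3
  d 0  1  2  2  3  3  3
  e 0  1  2  2  3  3  3
  c 0  1  2  3  3  4  4
LCS: 'adbc'
LCS length = 4

4


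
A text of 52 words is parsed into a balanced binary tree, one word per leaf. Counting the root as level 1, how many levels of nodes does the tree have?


In a balanced binary tree with n leaves the deepest leaf is ceil(log2(n)) edges below the root,
so counting node levels inclusive of root and leaves gives ceil(log2(n)) + 1 levels.
log2(52) = 5.7004
ceil(5.7004) = 6
levels = 6 + 1 = 7

7


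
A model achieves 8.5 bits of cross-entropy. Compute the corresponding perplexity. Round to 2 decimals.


Perplexity formula: PP = 2^H
H = 8.5
PP = 2^8.5
Decompose: 2^8.5 = 2^8 * 2^0.5 = 2^8 * sqrt(2)
2^8 = 256, sqrt(2) ~ 1.4142136
PP ~ 256 * 1.4142136 = 362.0386816
Rounded to 2 decimals: 362.04

362.04


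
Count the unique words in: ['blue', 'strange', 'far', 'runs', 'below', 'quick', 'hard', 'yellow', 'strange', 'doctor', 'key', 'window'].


Listing all tokens and tracking unique types:
  Token 1: 'blue' -> NEW (unique so far: 1)
  Token 2: 'strange' -> NEW (unique so far: 2)
  Token 3: 'far' -> NEW (unique so far: 3)
  Token 4: 'runs' -> NEW (unique so far: 4)
  Token 5: 'below' -> NEW (unique so far: 5)
  Token 6: 'quick' -> NEW (unique so far: 6)
  Token 7: 'hard' -> NEW (unique so far: 7)
  Token 8: 'yellow' -> NEW (unique so far: 8)
  Token 9: 'strange' -> duplicate (unique so far: 8)
  Token 10: 'doctor' -> NEW (unique so far: 9)
  Token 11: 'key' -> NEW (unique so far: 10)
  Token 12: 'window' -> NEW (unique so far: 11)
Unique types: ('below', 'blue', 'doctor', 'far', 'hard', 'key', 'quick', 'runs', 'strange', 'window', 'yellow')
Vocabulary size: 11

11


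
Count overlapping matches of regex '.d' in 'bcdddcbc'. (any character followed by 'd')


Pattern: .d means any character followed by 'd'.
Scanning 'bcdddcbc' position-by-position:
  Pos 0: window 'bc' -> no
  Pos 1: window 'cd' -> MATCH
  Pos 2: window 'dd' -> MATCH
  Pos 3: window 'dd' -> MATCH
  Pos 4: window 'dc' -> no
  Pos 5: window 'cb' -> no
  Pos 6: window 'bc' -> no
  Pos 7: window 'c' -> no
Total matches: 3

3


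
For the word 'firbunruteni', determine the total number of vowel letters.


Scanning each character of 'firbunruteni':
  Position 1: 'f' -> consonant (running count: 0)
  Position 2: 'i' -> vowel (running count: 1)
  Position 3: 'r' -> consonant (running count: 1)
  Position 4: 'b' -> consonant (running count: 1)
  Position 5: 'u' -> vowel (running count: 2)
  Position 6: 'n' -> consonant (running count: 2)
  Position 7: 'r' -> consonant (running count: 2)
  Position 8: 'u' -> vowel (running count: 3)
  Position 9: 't' -> consonant (running count: 3)
  Position 10: 'e' -> vowel (running count: 4)
  Position 11: 'n' -> consonant (running count: 4)
  Position 12: 'i' -> vowel (running count: 5)
Total vowels: 5

5


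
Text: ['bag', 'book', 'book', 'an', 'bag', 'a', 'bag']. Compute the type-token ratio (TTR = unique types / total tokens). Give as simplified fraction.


Tokens: 7
Unique types: ('a', 'an', 'bag', 'book') = 4
TTR = 4/7
Already in lowest terms.

4/7


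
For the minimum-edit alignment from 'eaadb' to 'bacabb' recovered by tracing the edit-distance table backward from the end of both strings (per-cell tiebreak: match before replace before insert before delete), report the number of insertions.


Edit distance = 3. Backtracking from cell (5, 6) with preference match > replace > insert > delete,
then listing the resulting alignment 'eaadb' -> 'bacabb' left to right:
  Step 1: replace e->b
  Step 2: keep 'a'
  Step 3: insert 'c' [insertion #1]
  Step 4: keep 'a'
  Step 5: replace d->b
  Step 6: keep 'b'
Total insertions: 1

1


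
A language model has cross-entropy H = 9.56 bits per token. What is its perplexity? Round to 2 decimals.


Perplexity formula: PP = 2^H
H = 9.56
PP = 2^9.56
Decompose: 2^9.56 = 2^9 * 2^0.56
2^9 = 512, 2^0.56 ~ 1.4742692
PP ~ 512 * 1.4742692 = 754.8258304
Rounded to 2 decimals: 754.83

754.83


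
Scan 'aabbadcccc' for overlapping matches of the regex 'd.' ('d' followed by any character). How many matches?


Pattern: d. means 'd' followed by any character.
Scanning 'aabbadcccc' position-by-position:
  Pos 0: window 'aa' -> no
  Pos 1: window 'ab' -> no
  Pos 2: window 'bb' -> no
  Pos 3: window 'ba' -> no
  Pos 4: window 'ad' -> no
  Pos 5: window 'dc' -> MATCH
  Pos 6: window 'cc' -> no
  Pos 7: window 'cc' -> no
  Pos 8: window 'cc' -> no
  Pos 9: window 'c' -> no
Total matches: 1

1


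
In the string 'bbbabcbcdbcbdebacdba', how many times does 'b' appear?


Scanning 'bbbabcbcdbcbdebacdba' for 'b':
  Position 0: 'b' -> MATCH (count: 1)
  Position 1: 'b' -> MATCH (count: 2)
  Position 2: 'b' -> MATCH (count: 3)
  Position 4: 'b' -> MATCH (count: 4)
  Position 6: 'b' -> MATCH (count: 5)
  Position 9: 'b' -> MATCH (count: 6)
  Position 11: 'b' -> MATCH (count: 7)
  Position 14: 'b' -> MATCH (count: 8)
  Position 18: 'b' -> MATCH (count: 9)
Total occurrences of 'b': 9

9


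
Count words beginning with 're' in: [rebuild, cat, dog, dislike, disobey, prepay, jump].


Checking each word for prefix 're':
  'rebuild' -> YES, starts with 're' (count: 1)
  'cat' -> no (count: 1)
  'dog' -> no (count: 1)
  'dislike' -> no (count: 1)
  'disobey' -> no (count: 1)
  'prepay' -> no (count: 1)
  'jump' -> no (count: 1)
Total with prefix 're': 1

1


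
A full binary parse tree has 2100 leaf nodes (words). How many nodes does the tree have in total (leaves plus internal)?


Leaf nodes (terminals): 2100
Internal nodes = n - 1 = 2100 - 1 = 2099
Total = leaves + internal = 2100 + 2099 = 4199

4199


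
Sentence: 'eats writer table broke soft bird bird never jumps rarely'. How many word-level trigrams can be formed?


Word trigrams from [10] words:
  Trigram 1: (eats writer table)
  Trigram 2: (writer table broke)
  Trigram 3: (table broke soft)
  Trigram 4: (broke soft bird)
  Trigram 5: (soft bird bird)
  Trigram 6: (bird bird never)
  Trigram 7: (bird never jumps)
  Trigram 8: (never jumps rarely)
Total word trigrams: 10 - 2 = 8

8


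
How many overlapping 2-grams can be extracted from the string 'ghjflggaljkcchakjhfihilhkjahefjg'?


String 'ghjflggaljkcchakjhfihilhkjahefjg' has length L = 32.
Number of overlapping n-grams = L - n + 1
Substituting: 32 - 2 + 1 = 31

31


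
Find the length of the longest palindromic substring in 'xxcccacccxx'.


Scanning 'xxcccacccxx' for palindromic substrings.
Substring at positions 0-10: 'xxcccacccxx'.
Check: reverse('xxcccacccxx') = 'xxcccacccxx' -> palindrome confirmed.
No longer palindromic substring exists; longest length = 11

11


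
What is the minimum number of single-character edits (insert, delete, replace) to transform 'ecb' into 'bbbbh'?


Building DP table for s1='ecb' (len 3) and s2='bbbbh' (len 5):
       b  b  b  b  h
    0  1  2  3  4  5
  e 1  1  2  3  4  5
  c 2  2  2  3  4  5
  b 3  2  2  2  3  4
Edit distance = dp[3][5] = 4

4


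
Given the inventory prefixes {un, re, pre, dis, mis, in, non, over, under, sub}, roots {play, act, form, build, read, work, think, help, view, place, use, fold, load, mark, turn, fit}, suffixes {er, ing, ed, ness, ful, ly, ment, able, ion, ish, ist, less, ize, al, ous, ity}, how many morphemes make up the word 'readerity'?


Segmenting 'readerity' against the inventory:
  'read' -> root (morpheme 1)
  'er' -> suffix (morpheme 2)
  'ity' -> suffix (morpheme 3)
Total morphemes: 3

3


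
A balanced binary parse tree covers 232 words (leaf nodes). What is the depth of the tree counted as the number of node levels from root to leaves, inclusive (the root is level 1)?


In a balanced binary tree with n leaves the deepest leaf is ceil(log2(n)) edges below the root,
so counting node levels inclusive of root and leaves gives ceil(log2(n)) + 1 levels.
log2(232) = 7.8580
ceil(7.8580) = 8
levels = 8 + 1 = 9

9


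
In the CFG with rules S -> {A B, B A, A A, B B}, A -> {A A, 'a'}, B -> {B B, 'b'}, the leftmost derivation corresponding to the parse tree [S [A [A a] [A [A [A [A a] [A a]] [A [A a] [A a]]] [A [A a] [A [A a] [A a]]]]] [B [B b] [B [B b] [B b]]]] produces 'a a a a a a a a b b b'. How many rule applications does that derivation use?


Every bracketed nonterminal node [X ...] in the tree is produced by exactly one rule application.
Reading the tree off as a leftmost derivation:
  Step 1: S  =>  A B   (applied S -> A B)
  Step 2: A B  =>  A A B   (applied A -> A A)
  Step 3: A A B  =>  a A B   (applied A -> a)
  Step 4: a A B  =>  a A A B   (applied A -> A A)
  Step 5: a A A B  =>  a A A A B   (applied A -> A A)
  Step 6: a A A A B  =>  a A A A A B   (applied A -> A A)
  Step 7: a A A A A B  =>  a a A A A B   (applied A -> a)
  Step 8: a a A A A B  =>  a a a A A B   (applied A -> a)
  Step 9: a a a A A B  =>  a a a A A A B   (applied A -> A A)
  Step 10: a a a A A A B  =>  a a a a A A B   (applied A -> a)
  Step 11: a a a a A A B  =>  a a a a a A B   (applied A -> a)
  Step 12: a a a a a A B  =>  a a a a a A A B   (applied A -> A A)
  Step 13: a a a a a A A B  =>  a a a a a a A B   (applied A -> a)
  Step 14: a a a a a a A B  =>  a a a a a a A A B   (applied A -> A A)
  Step 15: a a a a a a A A B  =>  a a a a a a a A B   (applied A -> a)
  Step 16: a a a a a a a A B  =>  a a a a a a a a B   (applied A -> a)
  Step 17: a a a a a a a a B  =>  a a a a a a a a B B   (applied B -> B B)
  Step 18: a a a a a a a a B B  =>  a a a a a a a a b B   (applied B -> b)
  Step 19: a a a a a a a a b B  =>  a a a a a a a a b B B   (applied B -> B B)
  Step 20: a a a a a a a a b B B  =>  a a a a a a a a b b B   (applied B -> b)
  Step 21: a a a a a a a a b b B  =>  a a a a a a a a b b b   (applied B -> b)
Final yield: a a a a a a a a b b b
Total rewrite steps: 21

21


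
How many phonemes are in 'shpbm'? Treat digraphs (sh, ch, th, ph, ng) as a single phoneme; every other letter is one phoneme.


Parsing 'shpbm' greedily, digraphs first:
  'sh' -> digraph (1 consonant phoneme) (phonemes so far: 1)
  'p' -> consonant phoneme (phonemes so far: 2)
  'b' -> consonant phoneme (phonemes so far: 3)
  'm' -> consonant phoneme (phonemes so far: 4)
Total phonemes: 4

4


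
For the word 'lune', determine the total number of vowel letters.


Scanning each character of 'lune':
  Position 1: 'l' -> consonant (running count: 0)
  Position 2: 'u' -> vowel (running count: 1)
  Position 3: 'n' -> consonant (running count: 1)
  Position 4: 'e' -> vowel (running count: 2)
Total vowels: 2

2


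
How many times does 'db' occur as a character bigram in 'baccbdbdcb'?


Scanning 'baccbdbdcb' for bigram 'db':
  Position 0: 'ba' -> no
  Position 1: 'ac' -> no
  Position 2: 'cc' -> no
  Position 3: 'cb' -> no
  Position 4: 'bd' -> no
  Position 5: 'db' -> MATCH
  Position 6: 'bd' -> no
  Position 7: 'dc' -> no
  Position 8: 'cb' -> no
Total matches: 1

1


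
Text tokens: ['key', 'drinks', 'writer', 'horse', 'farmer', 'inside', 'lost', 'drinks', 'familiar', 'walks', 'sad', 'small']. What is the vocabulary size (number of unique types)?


Listing all tokens and tracking unique types:
  Token 1: 'key' -> NEW (unique so far: 1)
  Token 2: 'drinks' -> NEW (unique so far: 2)
  Token 3: 'writer' -> NEW (unique so far: 3)
  Token 4: 'horse' -> NEW (unique so far: 4)
  Token 5: 'farmer' -> NEW (unique so far: 5)
  Token 6: 'inside' -> NEW (unique so far: 6)
  Token 7: 'lost' -> NEW (unique so far: 7)
  Token 8: 'drinks' -> duplicate (unique so far: 7)
  Token 9: 'familiar' -> NEW (unique so far: 8)
  Token 10: 'walks' -> NEW (unique so far: 9)
  Token 11: 'sad' -> NEW (unique so far: 10)
  Token 12: 'small' -> NEW (unique so far: 11)
Unique types: ('drinks', 'familiar', 'farmer', 'horse', 'inside', 'key', 'lost', 'sad', 'small', 'walks', 'writer')
Vocabulary size: 11

11
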